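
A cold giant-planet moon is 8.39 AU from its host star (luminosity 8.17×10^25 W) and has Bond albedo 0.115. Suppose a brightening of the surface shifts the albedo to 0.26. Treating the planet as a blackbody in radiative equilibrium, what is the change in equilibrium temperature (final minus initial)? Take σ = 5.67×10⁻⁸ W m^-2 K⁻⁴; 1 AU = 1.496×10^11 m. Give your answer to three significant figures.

d = 8.39 × 1.496×10^11 m = 1.255×10^12 m.
S = L/(4πd²) = 4.127 W m^-2.
Initial: T₁ = [S(1−0.115)/(4σ)]^(1/4) = 63.35 K.
Final:   T₂ = [S(1−0.26)/(4σ)]^(1/4) = 60.58 K.
ΔT = T₂ − T₁ = -2.771 K.

-2.77 kelvin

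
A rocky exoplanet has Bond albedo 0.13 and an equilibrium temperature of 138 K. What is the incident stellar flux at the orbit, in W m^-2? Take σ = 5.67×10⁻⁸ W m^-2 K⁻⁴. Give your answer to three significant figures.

From S(1−α)/4 = σT⁴: S = 4σT⁴/(1−α).
The emitted flux is σT⁴ = 20.56 W m^-2.
S = 4·20.56/0.87 = 94.55 W m^-2.

94.5 W m^-2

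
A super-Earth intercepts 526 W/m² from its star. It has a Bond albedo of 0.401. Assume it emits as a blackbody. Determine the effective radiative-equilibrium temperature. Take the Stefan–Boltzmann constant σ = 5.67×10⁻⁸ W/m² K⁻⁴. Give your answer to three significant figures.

Averaging over the sphere, the absorbed flux is S(1−α)/4 = 78.77 W/m².
In equilibrium σT⁴ equals this, so T = 193.1 K.

193 kelvin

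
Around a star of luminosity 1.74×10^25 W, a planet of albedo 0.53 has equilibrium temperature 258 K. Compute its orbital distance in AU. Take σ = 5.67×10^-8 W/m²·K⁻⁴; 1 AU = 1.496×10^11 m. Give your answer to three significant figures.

0.170 AU

The flux needed for this T is 4σT⁴/(1−0.53) = 2138 W/m².
S = L/(4πd²) → d = √(L/4πS) = √(1.74×10^25/(4π·2138)) = 2.545×10^10 m = 0.1701 AU.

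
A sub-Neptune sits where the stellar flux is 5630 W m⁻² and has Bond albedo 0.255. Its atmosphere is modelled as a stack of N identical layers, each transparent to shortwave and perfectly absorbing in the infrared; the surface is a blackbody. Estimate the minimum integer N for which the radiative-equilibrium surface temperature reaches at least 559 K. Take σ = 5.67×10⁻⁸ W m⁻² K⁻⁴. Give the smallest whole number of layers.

The effective emission temperature is T_e = [S(1−α)/(4σ)]^¼ = 368.8 K.
T_s = (N+1)^(1/4)·T_e ≥ 559 K requires N+1 ≥ (T_s/T_e)⁴ = (559/368.8)⁴ = 5.280.
The minimum whole number is N = 5.

5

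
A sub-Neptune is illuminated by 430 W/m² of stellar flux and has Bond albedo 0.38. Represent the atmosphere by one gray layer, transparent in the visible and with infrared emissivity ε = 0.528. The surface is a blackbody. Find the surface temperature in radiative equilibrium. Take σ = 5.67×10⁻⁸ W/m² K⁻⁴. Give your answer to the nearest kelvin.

200 K

Effective emission temperature (TOA balance): σT_e⁴ = S(1−α)/4 = 66.65 W/m² → T_e = 185.2 K.
Surface balance with a leaky layer gives σT_s⁴ = σT_e⁴·2/(2−ε), so T_s = T_e·[2/(2−0.528)]^(1/4) = 199.9 K.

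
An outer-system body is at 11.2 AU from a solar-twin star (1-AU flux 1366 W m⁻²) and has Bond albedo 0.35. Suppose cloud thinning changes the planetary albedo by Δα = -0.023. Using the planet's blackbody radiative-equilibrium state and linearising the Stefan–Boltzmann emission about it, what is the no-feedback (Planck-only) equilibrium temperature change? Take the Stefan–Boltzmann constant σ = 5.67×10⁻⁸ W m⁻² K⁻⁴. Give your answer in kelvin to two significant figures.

Flux at the orbit: S = 1366/(11.2)² = 10.89 W m⁻².
The baseline emission temperature is T_e = 74.74 K.
TOA radiative forcing: ΔF = −S·Δα/4 = −10.89·(-0.023)/4 = 0.06262 W m⁻².
Linearising σT⁴ gives d(σT⁴)/dT = 4σT_e³ = 0.09470 W m⁻² per K.
ΔT₀ = ΔF/λ_P = 0.06262/0.09470 = 0.661 K.

0.66 kelvin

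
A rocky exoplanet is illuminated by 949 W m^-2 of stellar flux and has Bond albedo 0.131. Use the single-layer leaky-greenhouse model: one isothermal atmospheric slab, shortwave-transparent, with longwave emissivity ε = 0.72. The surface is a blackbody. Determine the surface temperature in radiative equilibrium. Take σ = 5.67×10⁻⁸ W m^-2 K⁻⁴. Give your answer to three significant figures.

275 K

The planet radiates to space at T_e = [S(1−α)/(4σ)]^(1/4) = 245.6 K.
The surface balance (absorbed SW + ε·downward IR = σT_s⁴) with T_a⁴ = T_s⁴/2 reduces to T_s = T_e·[2/(2−ε)]^¼ = 274.5 K.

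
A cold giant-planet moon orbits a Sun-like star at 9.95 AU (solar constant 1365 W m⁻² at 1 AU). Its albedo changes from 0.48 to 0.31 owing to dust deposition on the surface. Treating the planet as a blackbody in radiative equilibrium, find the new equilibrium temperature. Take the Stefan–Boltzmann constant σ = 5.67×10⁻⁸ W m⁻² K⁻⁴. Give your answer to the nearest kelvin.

80 kelvin

Flux at the orbit: S = 1365/(9.95)² = 13.79 W m⁻².
With the new albedo, S(1−α₂)/4 = 2.378 W m⁻², so T₂ = 80.48 K.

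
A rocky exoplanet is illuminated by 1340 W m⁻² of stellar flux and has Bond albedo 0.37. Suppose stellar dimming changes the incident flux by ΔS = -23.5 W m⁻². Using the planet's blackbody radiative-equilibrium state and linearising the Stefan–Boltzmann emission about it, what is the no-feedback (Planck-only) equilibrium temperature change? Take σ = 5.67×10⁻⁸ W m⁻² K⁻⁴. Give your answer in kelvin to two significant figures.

-1.1 K

Reference equilibrium: T_e = [S(1−α)/(4σ)]^(1/4) = 247.0 K.
Only a fraction (1−α) is absorbed and it's spread over 4πR², so ΔF = (1−α)ΔS/4 = -3.701 W m⁻².
Linearising σT⁴ gives d(σT⁴)/dT = 4σT_e³ = 3.418 W m⁻² per K.
ΔT₀ = ΔF/λ_P = -3.701/3.418 = -1.08 K.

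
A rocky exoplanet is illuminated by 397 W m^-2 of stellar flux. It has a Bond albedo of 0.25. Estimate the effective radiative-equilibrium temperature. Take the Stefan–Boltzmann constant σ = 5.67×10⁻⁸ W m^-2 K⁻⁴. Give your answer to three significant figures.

Averaging over the sphere, the absorbed flux is S(1−α)/4 = 74.44 W m^-2.
Set σT⁴ = 74.44 → T = (74.44/σ)^(1/4) = 190.3 K.

190 kelvin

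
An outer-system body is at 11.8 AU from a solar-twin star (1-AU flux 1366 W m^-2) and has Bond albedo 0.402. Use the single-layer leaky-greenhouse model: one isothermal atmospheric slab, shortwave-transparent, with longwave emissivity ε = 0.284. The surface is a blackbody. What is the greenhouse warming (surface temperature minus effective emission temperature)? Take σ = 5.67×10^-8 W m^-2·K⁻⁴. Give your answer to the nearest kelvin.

By the inverse-square law, S = 1366/11.8² = 9.810 W m^-2.
The planet radiates to space at T_e = [S(1−α)/(4σ)]^(1/4) = 71.32 K.
For a single slab of emissivity ε, T_s⁴ = 2T_e⁴/(2−ε); thus T_s = 71.32·(1.166)^(1/4) = 74.10 K.
Greenhouse warming: T_s − T_e = 2.783 K.

3 K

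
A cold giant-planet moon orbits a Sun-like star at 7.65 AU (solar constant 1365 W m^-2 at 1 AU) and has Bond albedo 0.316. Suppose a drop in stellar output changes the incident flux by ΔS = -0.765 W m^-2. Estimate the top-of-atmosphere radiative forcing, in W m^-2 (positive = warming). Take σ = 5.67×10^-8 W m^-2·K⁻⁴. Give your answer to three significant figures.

-0.131 W m^-2

By the inverse-square law, S = 1365/7.65² = 23.32 W m^-2.
ΔF = Δ[S(1−α)]/4 = (1−0.316)·-0.765/4 = -0.1308 W m^-2.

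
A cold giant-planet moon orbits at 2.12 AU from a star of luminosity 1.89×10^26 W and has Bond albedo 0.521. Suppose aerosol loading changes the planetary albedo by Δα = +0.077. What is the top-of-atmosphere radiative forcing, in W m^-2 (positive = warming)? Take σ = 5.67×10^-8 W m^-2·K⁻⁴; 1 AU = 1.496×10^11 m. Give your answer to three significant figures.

-2.88 W m^-2

Orbital distance: d = 2.12 AU = 3.172×10^11 m.
Spreading L over a sphere of radius d: S = 1.89×10^26/(4π·3.17×10^11²) = 149.5 W m^-2.
TOA radiative forcing: ΔF = −S·Δα/4 = −149.5·(+0.077)/4 = -2.878 W m^-2.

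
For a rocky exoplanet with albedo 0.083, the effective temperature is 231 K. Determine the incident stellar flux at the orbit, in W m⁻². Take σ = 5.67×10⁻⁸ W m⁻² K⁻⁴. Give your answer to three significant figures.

704 W m⁻²

Invert the energy balance for S: S = 4σT⁴/(1−α).
σT⁴ = 5.67×10⁻⁸·(231)⁴ = 161.4 W m⁻².
S = 4·161.4/0.917 = 704.2 W m⁻².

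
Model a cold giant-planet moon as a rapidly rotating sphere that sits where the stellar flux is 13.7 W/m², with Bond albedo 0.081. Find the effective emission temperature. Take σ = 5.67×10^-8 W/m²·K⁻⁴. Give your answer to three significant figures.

86.3 kelvin

The planet absorbs (1−α)S over its disc πR² and re-emits over 4πR², so the mean absorbed flux is (1−0.081)·13.70/4 = 3.148 W/m².
Set σT⁴ = 3.148 → T = (3.148/σ)^(1/4) = 86.32 K.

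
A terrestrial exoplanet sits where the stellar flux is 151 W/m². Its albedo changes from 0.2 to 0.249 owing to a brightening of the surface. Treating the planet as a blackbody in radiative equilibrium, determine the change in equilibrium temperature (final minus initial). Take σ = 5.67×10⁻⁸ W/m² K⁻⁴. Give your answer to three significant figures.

Before: T₁ = [151.0·0.8/(4σ)]^(1/4) = 151.9 K.
After:  T₂ = [151.0·0.751/(4σ)]^(1/4) = 149.5 K.
Change: 149.5 − 151.9 = -2.382 K.

-2.38 kelvin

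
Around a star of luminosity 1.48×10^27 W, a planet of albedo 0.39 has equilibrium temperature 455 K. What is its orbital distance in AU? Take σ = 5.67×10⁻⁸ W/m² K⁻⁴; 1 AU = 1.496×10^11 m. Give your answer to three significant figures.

0.575 AU

The flux needed for this T is 4σT⁴/(1−0.39) = 15940 W/m².
Then d = [L/(4πS)]^(1/2) = 8.597×10^10 m, i.e. 0.5747 AU.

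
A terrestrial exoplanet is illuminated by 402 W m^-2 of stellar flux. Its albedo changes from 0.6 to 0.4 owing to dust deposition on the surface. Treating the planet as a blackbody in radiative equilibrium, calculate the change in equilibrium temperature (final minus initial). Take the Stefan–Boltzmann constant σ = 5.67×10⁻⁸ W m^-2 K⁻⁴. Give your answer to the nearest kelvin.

Initial: T₁ = [S(1−0.6)/(4σ)]^(1/4) = 163.2 K.
With α = 0.4, T₂ = 180.6 K.
ΔT = T₂ − T₁ = 17.41 K.

17 K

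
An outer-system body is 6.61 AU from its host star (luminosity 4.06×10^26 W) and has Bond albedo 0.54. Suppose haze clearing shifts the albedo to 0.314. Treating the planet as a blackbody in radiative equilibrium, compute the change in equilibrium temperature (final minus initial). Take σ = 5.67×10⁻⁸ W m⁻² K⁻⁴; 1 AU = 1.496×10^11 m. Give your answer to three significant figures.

9.51 kelvin

Orbital distance: d = 6.61 AU = 9.889×10^11 m.
Spreading L over a sphere of radius d: S = 4.06×10^26/(4π·9.89×10^11²) = 33.04 W m⁻².
Initial: T₁ = [S(1−0.54)/(4σ)]^(1/4) = 90.48 K.
After:  T₂ = [33.04·0.686/(4σ)]^(1/4) = 99.98 K.
Change: 99.98 − 90.48 = 9.507 K.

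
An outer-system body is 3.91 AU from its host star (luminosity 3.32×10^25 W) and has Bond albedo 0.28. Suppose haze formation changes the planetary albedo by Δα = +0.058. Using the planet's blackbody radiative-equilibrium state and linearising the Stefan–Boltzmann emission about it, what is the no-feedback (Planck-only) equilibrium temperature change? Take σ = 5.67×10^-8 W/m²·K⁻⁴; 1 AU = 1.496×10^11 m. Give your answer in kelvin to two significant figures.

-1.4 K

Orbital distance: d = 3.91 AU = 5.849×10^11 m.
Spreading L over a sphere of radius d: S = 3.32×10^25/(4π·5.85×10^11²) = 7.722 W/m².
Reference equilibrium: T_e = [S(1−α)/(4σ)]^(1/4) = 70.36 K.
TOA radiative forcing: ΔF = −S·Δα/4 = −7.722·(+0.058)/4 = -0.1120 W/m².
Planck response: λ_P = 4σT_e³ = 4·5.67×10⁻⁸·(70.36)³ = 0.07901 W/m²/K.
So ΔT₀ = -0.1120/0.07901 = -1.42 K.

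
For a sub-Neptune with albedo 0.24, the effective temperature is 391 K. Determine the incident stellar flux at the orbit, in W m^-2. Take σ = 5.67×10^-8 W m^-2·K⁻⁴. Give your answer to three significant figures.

6970 W m^-2

Invert the energy balance for S: S = 4σT⁴/(1−α).
σT⁴ = 5.67×10⁻⁸·(391)⁴ = 1325 W m^-2.
S = 4·1325/0.76 = 6975 W m^-2.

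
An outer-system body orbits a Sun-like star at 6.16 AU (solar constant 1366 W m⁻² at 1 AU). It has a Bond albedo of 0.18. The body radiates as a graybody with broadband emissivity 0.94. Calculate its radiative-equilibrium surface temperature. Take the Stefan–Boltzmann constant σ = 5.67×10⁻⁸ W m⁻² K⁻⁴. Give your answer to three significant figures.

Flux at the orbit: S = 1366/(6.16)² = 36.00 W m⁻².
The planet absorbs (1−α)S over its disc πR² and re-emits over 4πR², so the mean absorbed flux is (1−0.18)·36.00/4 = 7.380 W m⁻².
Equating to εσT⁴ with ε = 0.94: T = (7.380/0.94σ)^(1/4) = 108.5 K.

108 kelvin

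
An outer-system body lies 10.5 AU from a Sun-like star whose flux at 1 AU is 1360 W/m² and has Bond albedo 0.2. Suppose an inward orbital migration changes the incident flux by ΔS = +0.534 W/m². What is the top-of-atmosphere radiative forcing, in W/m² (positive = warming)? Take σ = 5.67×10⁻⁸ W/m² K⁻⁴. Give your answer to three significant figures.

Irradiance scales as 1/d², so S = 1360 W/m² × (1/10.5)² = 12.34 W/m².
TOA radiative forcing: ΔF = (1−α)ΔS/4 = 0.8·(+0.534)/4 = 0.1068 W/m².

0.107 W/m²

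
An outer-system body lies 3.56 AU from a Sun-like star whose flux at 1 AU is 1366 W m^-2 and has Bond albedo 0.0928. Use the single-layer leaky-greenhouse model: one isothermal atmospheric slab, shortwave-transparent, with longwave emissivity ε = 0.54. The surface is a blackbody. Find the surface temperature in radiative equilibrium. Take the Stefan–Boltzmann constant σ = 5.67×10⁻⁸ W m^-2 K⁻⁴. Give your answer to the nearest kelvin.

Flux at the orbit: S = 1366/(3.56)² = 107.8 W m^-2.
Effective emission temperature (TOA balance): σT_e⁴ = S(1−α)/4 = 24.45 W m^-2 → T_e = 144.1 K.
The surface balance (absorbed SW + ε·downward IR = σT_s⁴) with T_a⁴ = T_s⁴/2 reduces to T_s = T_e·[2/(2−ε)]^¼ = 155.9 K.

156 K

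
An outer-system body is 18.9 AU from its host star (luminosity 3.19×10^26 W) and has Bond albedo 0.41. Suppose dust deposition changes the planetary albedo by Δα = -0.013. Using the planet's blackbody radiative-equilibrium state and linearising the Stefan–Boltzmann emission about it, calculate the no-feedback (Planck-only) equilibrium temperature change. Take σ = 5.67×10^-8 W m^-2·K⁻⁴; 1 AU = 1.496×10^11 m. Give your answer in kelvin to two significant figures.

0.30 K

d = 18.9 × 1.496×10^11 m = 2.827×10^12 m.
Spreading L over a sphere of radius d: S = 3.19×10^26/(4π·2.83×10^12²) = 3.175 W m^-2.
The baseline emission temperature is T_e = 53.61 K.
The change in absorbed flux is Δ[S(1−α)/4] = −SΔα/4 = 0.01032 W m^-2.
The Planck feedback parameter is 4σT_e³ = 0.03495 W m^-2/K.
ΔT₀ = ΔF/λ_P = 0.01032/0.03495 = 0.295 K.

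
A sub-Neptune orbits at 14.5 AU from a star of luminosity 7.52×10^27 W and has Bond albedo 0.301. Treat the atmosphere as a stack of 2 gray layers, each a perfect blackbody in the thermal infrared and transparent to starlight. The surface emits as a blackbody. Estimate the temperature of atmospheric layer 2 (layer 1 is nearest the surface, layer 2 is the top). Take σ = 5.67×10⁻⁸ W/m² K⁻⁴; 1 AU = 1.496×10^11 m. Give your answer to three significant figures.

141 K

d = 14.5 × 1.496×10^11 m = 2.169×10^12 m.
Flux at the orbit: S = L/(4πd²) = 7.52×10^27/(4π·(2.17×10^12)²) = 127.2 W/m².
OLR = S(1−α)/4 = 22.22 W/m²; the top layer radiates at T_e = 140.7 K.
In the N-layer model, layer k (counted from the surface) has T_k = (N+1−k)^(1/4)·T_e.
With k = 2: T_2 = (2+1−2)^¼·140.7 K = 140.7 K.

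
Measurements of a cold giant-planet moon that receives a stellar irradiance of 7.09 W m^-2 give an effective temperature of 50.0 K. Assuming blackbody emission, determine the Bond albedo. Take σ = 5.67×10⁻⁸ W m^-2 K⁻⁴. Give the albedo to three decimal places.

0.800

Energy balance: S(1−α)/4 = σT⁴, so 1−α = 4σT⁴/S.
4σT⁴ = 4·5.67×10⁻⁸·(50.0)⁴ = 1.417 W m^-2.
Hence α = 1 − 1.417/7.090 = 0.8001.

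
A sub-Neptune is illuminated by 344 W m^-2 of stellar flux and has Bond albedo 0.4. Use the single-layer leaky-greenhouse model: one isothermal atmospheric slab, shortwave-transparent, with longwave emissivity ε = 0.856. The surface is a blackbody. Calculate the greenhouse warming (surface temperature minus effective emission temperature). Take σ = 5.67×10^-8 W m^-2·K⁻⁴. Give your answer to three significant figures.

Effective emission temperature (TOA balance): σT_e⁴ = S(1−α)/4 = 51.60 W m^-2 → T_e = 173.7 K.
The surface balance (absorbed SW + ε·downward IR = σT_s⁴) with T_a⁴ = T_s⁴/2 reduces to T_s = T_e·[2/(2−ε)]^¼ = 199.7 K.
The atmosphere warms the surface by 26.03 K.

26.0 kelvin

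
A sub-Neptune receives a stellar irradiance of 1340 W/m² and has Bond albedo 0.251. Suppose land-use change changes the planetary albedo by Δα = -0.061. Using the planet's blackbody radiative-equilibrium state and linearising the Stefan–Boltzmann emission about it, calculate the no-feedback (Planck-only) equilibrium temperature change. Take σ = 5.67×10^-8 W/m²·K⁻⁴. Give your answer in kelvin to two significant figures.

5.3 K

The baseline emission temperature is T_e = 257.9 K.
ΔF = −(S/4)Δα = −(1340/4)×(-0.061) = 20.43 W/m².
The Planck feedback parameter is 4σT_e³ = 3.891 W/m²/K.
Hence the no-feedback warming is ΔF/(4σT_e³) = 5.25 K.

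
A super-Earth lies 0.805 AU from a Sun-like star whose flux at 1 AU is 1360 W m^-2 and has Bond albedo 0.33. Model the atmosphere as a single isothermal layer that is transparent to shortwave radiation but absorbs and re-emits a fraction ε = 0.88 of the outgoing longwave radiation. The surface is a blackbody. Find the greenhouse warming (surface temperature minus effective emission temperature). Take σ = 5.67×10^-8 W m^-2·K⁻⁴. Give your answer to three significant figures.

43.8 kelvin

By the inverse-square law, S = 1360/0.805² = 2099 W m^-2.
The planet radiates to space at T_e = [S(1−α)/(4σ)]^(1/4) = 280.6 K.
The surface balance (absorbed SW + ε·downward IR = σT_s⁴) with T_a⁴ = T_s⁴/2 reduces to T_s = T_e·[2/(2−ε)]^¼ = 324.4 K.
The atmosphere warms the surface by 43.77 K.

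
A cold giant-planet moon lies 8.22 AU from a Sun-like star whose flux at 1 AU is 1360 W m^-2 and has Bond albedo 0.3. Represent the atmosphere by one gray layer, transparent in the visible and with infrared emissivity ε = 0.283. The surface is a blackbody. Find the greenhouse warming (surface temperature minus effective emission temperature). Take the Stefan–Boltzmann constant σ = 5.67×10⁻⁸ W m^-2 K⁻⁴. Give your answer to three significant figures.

Flux at the orbit: S = 1360/(8.22)² = 20.13 W m^-2.
The planet radiates to space at T_e = [S(1−α)/(4σ)]^(1/4) = 88.78 K.
The surface balance (absorbed SW + ε·downward IR = σT_s⁴) with T_a⁴ = T_s⁴/2 reduces to T_s = T_e·[2/(2−ε)]^¼ = 92.23 K.
T_s − T_e = 92.23 − 88.78 = 3.452 K.

3.45 K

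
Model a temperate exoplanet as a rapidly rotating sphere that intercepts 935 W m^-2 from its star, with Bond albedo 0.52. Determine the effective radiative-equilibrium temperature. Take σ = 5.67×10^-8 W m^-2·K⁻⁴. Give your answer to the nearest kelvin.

The planet absorbs (1−α)S over its disc πR² and re-emits over 4πR², so the mean absorbed flux is (1−0.52)·935.0/4 = 112.2 W m^-2.
Balancing against σT⁴: T = (112.2/5.67×10⁻⁸)^(1/4) = 210.9 K.

211 K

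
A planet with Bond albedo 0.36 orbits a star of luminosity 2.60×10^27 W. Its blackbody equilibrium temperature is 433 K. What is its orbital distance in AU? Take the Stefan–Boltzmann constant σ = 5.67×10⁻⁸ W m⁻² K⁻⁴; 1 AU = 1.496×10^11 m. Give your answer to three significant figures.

0.861 AU

Required flux: S = 4σT⁴/(1−α) = 12460 W m⁻².
S = L/(4πd²) → d = √(L/4πS) = √(2.60×10^27/(4π·12460)) = 1.289×10^11 m = 0.8615 AU.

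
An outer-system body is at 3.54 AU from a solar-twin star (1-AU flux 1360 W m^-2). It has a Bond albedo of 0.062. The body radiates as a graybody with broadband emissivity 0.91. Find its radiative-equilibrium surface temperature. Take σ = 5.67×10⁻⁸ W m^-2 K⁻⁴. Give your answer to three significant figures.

Flux at the orbit: S = 1360/(3.54)² = 108.5 W m^-2.
The planet absorbs (1−α)S over its disc πR² and re-emits over 4πR², so the mean absorbed flux is (1−0.062)·108.5/4 = 25.45 W m^-2.
Equating to εσT⁴ with ε = 0.91: T = (25.45/0.91σ)^(1/4) = 149.0 K.

149 K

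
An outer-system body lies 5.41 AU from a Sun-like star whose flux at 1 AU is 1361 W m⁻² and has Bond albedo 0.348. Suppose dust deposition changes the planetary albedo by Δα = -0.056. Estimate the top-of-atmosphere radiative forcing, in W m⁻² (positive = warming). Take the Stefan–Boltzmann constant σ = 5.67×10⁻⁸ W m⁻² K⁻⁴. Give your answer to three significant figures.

Flux at the orbit: S = 1361/(5.41)² = 46.50 W m⁻².
TOA radiative forcing: ΔF = −S·Δα/4 = −46.50·(-0.056)/4 = 0.6510 W m⁻².

0.651 W m⁻²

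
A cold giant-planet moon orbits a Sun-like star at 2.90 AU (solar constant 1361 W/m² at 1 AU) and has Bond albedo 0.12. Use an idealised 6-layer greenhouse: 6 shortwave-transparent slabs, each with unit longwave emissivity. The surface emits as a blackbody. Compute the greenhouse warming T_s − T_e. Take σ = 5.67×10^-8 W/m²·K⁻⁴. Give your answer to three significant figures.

Flux at the orbit: S = 1361/(2.90)² = 161.8 W/m².
Top-of-atmosphere balance: σT_e⁴ = S(1−α)/4 = 35.60 W/m² → T_e = 158.3 K.
Surface: T_s = (7)^¼·T_e = 257.5 K.
So the greenhouse effect raises the surface by 257.5 − 158.3 = 99.19 K.

99.2 K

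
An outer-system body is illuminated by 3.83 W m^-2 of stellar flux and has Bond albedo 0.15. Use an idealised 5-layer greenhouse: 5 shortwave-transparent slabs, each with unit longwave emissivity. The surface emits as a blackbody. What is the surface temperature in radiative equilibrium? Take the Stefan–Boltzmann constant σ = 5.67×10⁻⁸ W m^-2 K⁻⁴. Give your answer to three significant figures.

96.3 K

OLR = S(1−α)/4 = 0.8139 W m^-2; the top layer radiates at T_e = 61.55 K.
For an N-layer opaque stack, T_s⁴ = (N+1)T_e⁴, hence T_s = (6)^(1/4)×61.55 K = 96.33 K.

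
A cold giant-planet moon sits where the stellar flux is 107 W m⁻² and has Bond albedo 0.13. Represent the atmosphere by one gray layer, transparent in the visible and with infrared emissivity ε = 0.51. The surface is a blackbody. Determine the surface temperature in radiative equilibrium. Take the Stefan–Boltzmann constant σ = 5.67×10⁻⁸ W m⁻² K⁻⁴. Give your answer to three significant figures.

153 K

Effective emission temperature (TOA balance): σT_e⁴ = S(1−α)/4 = 23.27 W m⁻² → T_e = 142.3 K.
For a single slab of emissivity ε, T_s⁴ = 2T_e⁴/(2−ε); thus T_s = 142.3·(1.342)^(1/4) = 153.2 K.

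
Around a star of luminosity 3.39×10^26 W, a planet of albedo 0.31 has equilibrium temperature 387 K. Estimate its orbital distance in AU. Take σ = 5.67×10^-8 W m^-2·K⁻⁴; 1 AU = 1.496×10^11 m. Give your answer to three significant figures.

Required flux: S = 4σT⁴/(1−α) = 7373 W m^-2.
S = L/(4πd²) → d = √(L/4πS) = √(3.39×10^26/(4π·7373)) = 6.049×10^10 m = 0.4043 AU.

0.404 AU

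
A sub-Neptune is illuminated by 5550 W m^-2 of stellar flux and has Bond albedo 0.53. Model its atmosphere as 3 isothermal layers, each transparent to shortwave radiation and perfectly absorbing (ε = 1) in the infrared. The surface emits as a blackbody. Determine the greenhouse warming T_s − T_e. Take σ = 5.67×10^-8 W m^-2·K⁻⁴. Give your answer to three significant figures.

136 K

Top-of-atmosphere balance: σT_e⁴ = S(1−α)/4 = 652.1 W m^-2 → T_e = 327.5 K.
Surface: T_s = (4)^¼·T_e = 463.1 K.
So the greenhouse effect raises the surface by 463.1 − 327.5 = 135.6 K.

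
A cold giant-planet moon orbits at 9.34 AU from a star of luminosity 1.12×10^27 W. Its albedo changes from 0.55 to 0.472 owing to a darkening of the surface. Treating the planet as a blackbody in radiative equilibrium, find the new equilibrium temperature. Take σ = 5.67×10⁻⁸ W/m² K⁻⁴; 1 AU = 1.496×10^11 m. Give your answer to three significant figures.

d = 9.34 × 1.496×10^11 m = 1.397×10^12 m.
S = L/(4πd²) = 45.65 W/m².
T₂ = [S(1−α₂)/(4σ)]^(1/4) = [45.65·0.528/(4σ)]^(1/4) = 101.5 K.

102 K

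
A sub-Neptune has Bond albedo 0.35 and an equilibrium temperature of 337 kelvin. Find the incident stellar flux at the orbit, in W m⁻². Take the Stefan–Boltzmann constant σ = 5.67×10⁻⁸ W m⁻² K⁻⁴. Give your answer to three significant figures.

Invert the energy balance for S: S = 4σT⁴/(1−α).
σT⁴ = 5.67×10⁻⁸·(337)⁴ = 731.3 W m⁻².
So S = 4×731.3/(1−0.35) = 4500 W m⁻².

4500 W m⁻²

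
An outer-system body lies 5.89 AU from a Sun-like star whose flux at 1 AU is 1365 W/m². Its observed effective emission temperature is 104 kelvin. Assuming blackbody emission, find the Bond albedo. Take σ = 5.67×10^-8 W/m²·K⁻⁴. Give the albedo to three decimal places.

Irradiance scales as 1/d², so S = 1365 W/m² × (1/5.89)² = 39.35 W/m².
Rearranging the radiative balance, α = 1 − 4σT⁴/S.
σT⁴ = 6.633 W/m², so 4σT⁴ = 26.53 W/m².
Hence α = 1 − 26.53/39.35 = 0.3257.

0.326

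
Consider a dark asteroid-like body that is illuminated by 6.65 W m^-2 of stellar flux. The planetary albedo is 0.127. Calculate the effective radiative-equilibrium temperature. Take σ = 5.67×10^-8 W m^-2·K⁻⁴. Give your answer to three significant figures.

Absorbed flux (global mean): S(1−α)/4 = 6.650·0.873/4 = 1.451 W m^-2.
Balancing against σT⁴: T = (1.451/5.67×10⁻⁸)^(1/4) = 71.13 K.

71.1 kelvin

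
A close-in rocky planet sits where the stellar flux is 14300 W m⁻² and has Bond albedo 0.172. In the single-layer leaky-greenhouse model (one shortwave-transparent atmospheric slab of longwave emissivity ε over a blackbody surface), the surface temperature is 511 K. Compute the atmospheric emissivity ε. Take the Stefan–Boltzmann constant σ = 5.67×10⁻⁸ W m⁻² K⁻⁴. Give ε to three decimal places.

0.469

TOA balance gives T_e = 478.0 K.
Inverting T_s⁴ = 2T_e⁴/(2−ε): (T_e/T_s)⁴ = 0.7657, so ε = 2(1 − 0.7657) = 0.4687.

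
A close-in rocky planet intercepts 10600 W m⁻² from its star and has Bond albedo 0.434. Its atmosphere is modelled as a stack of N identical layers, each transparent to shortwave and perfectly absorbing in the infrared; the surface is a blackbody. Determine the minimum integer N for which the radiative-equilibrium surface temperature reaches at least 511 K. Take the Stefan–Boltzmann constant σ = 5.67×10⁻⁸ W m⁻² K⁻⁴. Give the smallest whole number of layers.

Top-of-atmosphere balance: σT_e⁴ = S(1−α)/4 = 1500 W m⁻² → T_e = 403.3 K.
Need (N+1)T_e⁴ ≥ T_s⁴, i.e. N+1 ≥ (511/403.3)⁴ = 2.578.
The minimum whole number is N = 2.

2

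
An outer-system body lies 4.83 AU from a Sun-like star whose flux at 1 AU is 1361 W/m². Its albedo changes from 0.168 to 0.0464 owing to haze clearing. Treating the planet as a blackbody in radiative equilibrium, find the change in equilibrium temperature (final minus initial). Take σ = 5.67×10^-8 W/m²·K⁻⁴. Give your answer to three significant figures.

4.20 kelvin

By the inverse-square law, S = 1361/4.83² = 58.34 W/m².
Initial: T₁ = [S(1−0.168)/(4σ)]^(1/4) = 121.0 K.
Final:   T₂ = [S(1−0.0464)/(4σ)]^(1/4) = 125.1 K.
ΔT = T₂ − T₁ = 4.196 K.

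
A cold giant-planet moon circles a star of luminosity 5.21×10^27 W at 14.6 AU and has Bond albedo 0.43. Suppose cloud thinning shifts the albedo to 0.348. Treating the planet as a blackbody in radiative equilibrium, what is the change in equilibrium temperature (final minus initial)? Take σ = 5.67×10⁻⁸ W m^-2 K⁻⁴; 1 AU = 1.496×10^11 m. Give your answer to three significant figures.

Orbital distance: d = 14.6 AU = 2.184×10^12 m.
Flux at the orbit: S = L/(4πd²) = 5.21×10^27/(4π·(2.18×10^12)²) = 86.91 W m^-2.
Initial: T₁ = [S(1−0.43)/(4σ)]^(1/4) = 121.6 K.
After:  T₂ = [86.91·0.652/(4σ)]^(1/4) = 125.7 K.
ΔT = T₂ − T₁ = 4.154 K.

4.15 K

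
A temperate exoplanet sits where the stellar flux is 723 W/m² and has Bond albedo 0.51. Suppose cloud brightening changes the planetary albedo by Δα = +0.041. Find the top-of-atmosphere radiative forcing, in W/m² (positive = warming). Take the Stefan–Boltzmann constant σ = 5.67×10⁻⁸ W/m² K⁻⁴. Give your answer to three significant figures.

-7.41 W/m²

ΔF = −(S/4)Δα = −(723.0/4)×(+0.041) = -7.411 W/m².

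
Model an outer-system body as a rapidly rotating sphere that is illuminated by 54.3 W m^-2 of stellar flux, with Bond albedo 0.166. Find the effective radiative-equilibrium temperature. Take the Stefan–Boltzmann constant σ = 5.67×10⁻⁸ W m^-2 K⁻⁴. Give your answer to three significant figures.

119 K

Averaging over the sphere, the absorbed flux is S(1−α)/4 = 11.32 W m^-2.
Set σT⁴ = 11.32 → T = (11.32/σ)^(1/4) = 118.9 K.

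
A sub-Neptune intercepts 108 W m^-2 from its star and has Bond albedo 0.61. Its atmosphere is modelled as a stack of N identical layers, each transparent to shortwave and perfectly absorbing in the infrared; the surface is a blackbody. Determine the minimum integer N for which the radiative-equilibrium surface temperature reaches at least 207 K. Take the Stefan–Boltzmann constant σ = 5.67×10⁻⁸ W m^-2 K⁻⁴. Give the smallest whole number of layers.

The effective emission temperature is T_e = [S(1−α)/(4σ)]^¼ = 116.7 K.
Need (N+1)T_e⁴ ≥ T_s⁴, i.e. N+1 ≥ (207/116.7)⁴ = 9.886.
So N ≥ 8.886; the smallest integer is N = 9.

9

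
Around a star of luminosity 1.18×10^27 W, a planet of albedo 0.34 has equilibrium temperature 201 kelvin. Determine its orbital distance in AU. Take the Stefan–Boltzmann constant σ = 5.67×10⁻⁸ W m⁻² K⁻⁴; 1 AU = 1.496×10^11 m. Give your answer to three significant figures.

Energy balance gives S = 4σT⁴/(1−α) = 560.9 W m⁻².
From L = 4πd²S, d = √(1.18×10^27/(4π·560.9)) = 4.092×10^11 m = 2.735 AU.

2.74 AU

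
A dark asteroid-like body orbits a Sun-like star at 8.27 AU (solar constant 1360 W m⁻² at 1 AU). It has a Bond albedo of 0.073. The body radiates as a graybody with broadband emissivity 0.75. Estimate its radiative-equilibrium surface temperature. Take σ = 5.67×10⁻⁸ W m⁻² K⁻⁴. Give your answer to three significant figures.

By the inverse-square law, S = 1360/8.27² = 19.89 W m⁻².
The planet absorbs (1−α)S over its disc πR² and re-emits over 4πR², so the mean absorbed flux is (1−0.073)·19.89/4 = 4.608 W m⁻².
Radiative balance εσT⁴ = 4.608 gives T = [4.608/(0.75·σ)]^(1/4) = 102.0 K.

102 K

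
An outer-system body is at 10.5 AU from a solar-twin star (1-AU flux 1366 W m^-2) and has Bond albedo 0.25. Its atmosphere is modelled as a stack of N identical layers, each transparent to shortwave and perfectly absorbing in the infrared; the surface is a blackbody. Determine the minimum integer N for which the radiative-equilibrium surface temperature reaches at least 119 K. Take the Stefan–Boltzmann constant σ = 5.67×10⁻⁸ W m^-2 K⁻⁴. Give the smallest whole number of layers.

4

Flux at the orbit: S = 1366/(10.5)² = 12.39 W m^-2.
The effective emission temperature is T_e = [S(1−α)/(4σ)]^¼ = 80.01 K.
Need (N+1)T_e⁴ ≥ T_s⁴, i.e. N+1 ≥ (119/80.01)⁴ = 4.894.
So N ≥ 3.894; the smallest integer is N = 4.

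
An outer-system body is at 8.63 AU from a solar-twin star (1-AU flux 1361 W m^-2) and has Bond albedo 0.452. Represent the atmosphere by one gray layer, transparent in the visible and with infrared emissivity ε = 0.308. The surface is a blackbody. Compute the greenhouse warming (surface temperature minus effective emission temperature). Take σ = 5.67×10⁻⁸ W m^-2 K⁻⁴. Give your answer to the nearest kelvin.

3 kelvin

By the inverse-square law, S = 1361/8.63² = 18.27 W m^-2.
The planet radiates to space at T_e = [S(1−α)/(4σ)]^(1/4) = 81.52 K.
Surface balance with a leaky layer gives σT_s⁴ = σT_e⁴·2/(2−ε), so T_s = T_e·[2/(2−0.308)]^(1/4) = 85.00 K.
Greenhouse warming: T_s − T_e = 3.480 K.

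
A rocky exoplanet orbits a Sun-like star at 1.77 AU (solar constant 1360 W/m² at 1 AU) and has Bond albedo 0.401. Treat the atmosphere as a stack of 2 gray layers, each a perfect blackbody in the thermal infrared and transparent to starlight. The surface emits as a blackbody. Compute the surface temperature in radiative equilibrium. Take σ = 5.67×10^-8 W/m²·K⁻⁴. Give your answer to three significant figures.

242 K

Flux at the orbit: S = 1360/(1.77)² = 434.1 W/m².
Top-of-atmosphere balance: σT_e⁴ = S(1−α)/4 = 65.01 W/m² → T_e = 184.0 K.
Layer-by-layer balance gives σT_s⁴ = (N+1)σT_e⁴, so T_s = 3^¼·184.0 = 242.2 K.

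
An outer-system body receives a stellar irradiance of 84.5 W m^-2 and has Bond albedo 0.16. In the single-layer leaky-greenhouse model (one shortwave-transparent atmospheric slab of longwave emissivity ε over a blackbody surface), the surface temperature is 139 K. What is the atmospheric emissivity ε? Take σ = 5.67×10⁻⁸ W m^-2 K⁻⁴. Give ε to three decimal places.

TOA balance gives T_e = 133.0 K.
T_s⁴ = T_e⁴·2/(2−ε) → ε = 2 − 2(T_e/T_s)⁴ = 2 − 2·(133.0/139)⁴ = 0.3233.

0.323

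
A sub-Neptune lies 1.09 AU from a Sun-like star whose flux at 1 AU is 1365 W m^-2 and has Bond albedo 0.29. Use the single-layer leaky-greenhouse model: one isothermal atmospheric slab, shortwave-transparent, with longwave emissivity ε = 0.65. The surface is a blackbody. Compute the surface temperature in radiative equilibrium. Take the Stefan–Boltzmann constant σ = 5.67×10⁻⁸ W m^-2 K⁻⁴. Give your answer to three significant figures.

Flux at the orbit: S = 1365/(1.09)² = 1149 W m^-2.
At the top of the atmosphere, σT_e⁴ = S(1−α)/4 = 203.9 W m^-2, giving T_e = 244.9 K.
Surface balance with a leaky layer gives σT_s⁴ = σT_e⁴·2/(2−ε), so T_s = T_e·[2/(2−0.65)]^(1/4) = 270.2 K.

270 K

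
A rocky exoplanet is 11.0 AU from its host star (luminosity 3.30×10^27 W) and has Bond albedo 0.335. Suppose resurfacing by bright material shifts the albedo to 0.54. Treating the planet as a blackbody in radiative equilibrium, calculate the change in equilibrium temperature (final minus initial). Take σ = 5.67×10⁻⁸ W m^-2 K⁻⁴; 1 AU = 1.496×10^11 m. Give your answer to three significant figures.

-11.4 kelvin

d = 11.0 × 1.496×10^11 m = 1.646×10^12 m.
Spreading L over a sphere of radius d: S = 3.30×10^27/(4π·1.65×10^12²) = 96.97 W m^-2.
Before: T₁ = [96.97·0.665/(4σ)]^(1/4) = 129.9 K.
With α = 0.54, T₂ = 118.4 K.
ΔT = T₂ − T₁ = -11.43 K.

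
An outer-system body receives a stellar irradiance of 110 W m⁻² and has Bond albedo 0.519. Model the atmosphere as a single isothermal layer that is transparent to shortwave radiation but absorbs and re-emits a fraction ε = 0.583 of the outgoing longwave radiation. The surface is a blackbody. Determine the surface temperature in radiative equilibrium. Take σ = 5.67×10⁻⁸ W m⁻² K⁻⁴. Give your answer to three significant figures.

135 K

The planet radiates to space at T_e = [S(1−α)/(4σ)]^(1/4) = 123.6 K.
The surface balance (absorbed SW + ε·downward IR = σT_s⁴) with T_a⁴ = T_s⁴/2 reduces to T_s = T_e·[2/(2−ε)]^¼ = 134.7 K.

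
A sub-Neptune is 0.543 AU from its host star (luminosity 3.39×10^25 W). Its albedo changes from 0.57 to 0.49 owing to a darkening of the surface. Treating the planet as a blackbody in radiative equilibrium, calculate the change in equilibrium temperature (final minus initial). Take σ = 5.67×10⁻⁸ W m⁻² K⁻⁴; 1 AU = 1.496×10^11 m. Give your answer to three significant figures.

7.27 kelvin

Orbital distance: d = 0.543 AU = 8.123×10^10 m.
Spreading L over a sphere of radius d: S = 3.39×10^25/(4π·8.12×10^10²) = 408.8 W m⁻².
With α = 0.57, T₁ = 166.9 K.
Final:   T₂ = [S(1−0.49)/(4σ)]^(1/4) = 174.1 K.
Change: 174.1 − 166.9 = 7.271 K.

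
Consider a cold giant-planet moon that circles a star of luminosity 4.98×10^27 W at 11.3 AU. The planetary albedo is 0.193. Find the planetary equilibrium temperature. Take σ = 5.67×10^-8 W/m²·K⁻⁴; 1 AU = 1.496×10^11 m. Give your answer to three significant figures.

d = 11.3 × 1.496×10^11 m = 1.690×10^12 m.
Spreading L over a sphere of radius d: S = 4.98×10^27/(4π·1.69×10^12²) = 138.7 W/m².
The planet absorbs (1−α)S over its disc πR² and re-emits over 4πR², so the mean absorbed flux is (1−0.193)·138.7/4 = 27.98 W/m².
Set σT⁴ = 27.98 → T = (27.98/σ)^(1/4) = 149.0 K.

149 kelvin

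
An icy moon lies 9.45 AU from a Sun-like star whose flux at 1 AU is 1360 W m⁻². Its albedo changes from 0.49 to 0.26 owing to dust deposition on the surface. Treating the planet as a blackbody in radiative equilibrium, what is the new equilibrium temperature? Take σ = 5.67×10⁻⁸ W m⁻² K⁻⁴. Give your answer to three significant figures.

Irradiance scales as 1/d², so S = 1360 W m⁻² × (1/9.45)² = 15.23 W m⁻².
T₂ = [S(1−α₂)/(4σ)]^(1/4) = [15.23·0.74/(4σ)]^(1/4) = 83.96 K.

84.0 kelvin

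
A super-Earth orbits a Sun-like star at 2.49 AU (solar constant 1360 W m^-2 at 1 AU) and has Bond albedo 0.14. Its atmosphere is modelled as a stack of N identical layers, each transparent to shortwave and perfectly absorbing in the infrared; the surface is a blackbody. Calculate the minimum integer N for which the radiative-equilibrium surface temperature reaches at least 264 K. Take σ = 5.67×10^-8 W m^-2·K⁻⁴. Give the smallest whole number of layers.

Flux at the orbit: S = 1360/(2.49)² = 219.4 W m^-2.
OLR = S(1−α)/4 = 47.16 W m^-2; the top layer radiates at T_e = 169.8 K.
Need (N+1)T_e⁴ ≥ T_s⁴, i.e. N+1 ≥ (264/169.8)⁴ = 5.840.
Rounding up, N = 5.

5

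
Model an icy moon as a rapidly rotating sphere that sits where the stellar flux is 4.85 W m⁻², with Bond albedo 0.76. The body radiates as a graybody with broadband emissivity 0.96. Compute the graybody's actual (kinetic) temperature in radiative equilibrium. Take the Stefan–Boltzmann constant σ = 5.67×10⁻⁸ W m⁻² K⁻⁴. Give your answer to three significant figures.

48.1 K

Averaging over the sphere, the absorbed flux is S(1−α)/4 = 0.2910 W m⁻².
Equating to εσT⁴ with ε = 0.96: T = (0.2910/0.96σ)^(1/4) = 48.09 K.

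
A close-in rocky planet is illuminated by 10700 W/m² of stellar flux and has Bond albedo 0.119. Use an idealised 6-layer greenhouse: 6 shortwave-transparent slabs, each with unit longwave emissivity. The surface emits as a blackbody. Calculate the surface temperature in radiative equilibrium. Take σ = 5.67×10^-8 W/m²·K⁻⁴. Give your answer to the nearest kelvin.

OLR = S(1−α)/4 = 2357 W/m²; the top layer radiates at T_e = 451.5 K.
Layer-by-layer balance gives σT_s⁴ = (N+1)σT_e⁴, so T_s = 7^¼·451.5 = 734.4 K.

734 K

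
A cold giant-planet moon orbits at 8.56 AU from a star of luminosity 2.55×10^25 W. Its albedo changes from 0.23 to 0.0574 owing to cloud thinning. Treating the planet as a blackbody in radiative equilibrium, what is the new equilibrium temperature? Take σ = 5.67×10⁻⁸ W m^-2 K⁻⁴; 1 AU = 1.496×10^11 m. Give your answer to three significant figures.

47.6 kelvin

d = 8.56 × 1.496×10^11 m = 1.281×10^12 m.
Spreading L over a sphere of radius d: S = 2.55×10^25/(4π·1.28×10^12²) = 1.237 W m^-2.
With the new albedo, S(1−α₂)/4 = 0.2916 W m^-2, so T₂ = 47.62 K.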